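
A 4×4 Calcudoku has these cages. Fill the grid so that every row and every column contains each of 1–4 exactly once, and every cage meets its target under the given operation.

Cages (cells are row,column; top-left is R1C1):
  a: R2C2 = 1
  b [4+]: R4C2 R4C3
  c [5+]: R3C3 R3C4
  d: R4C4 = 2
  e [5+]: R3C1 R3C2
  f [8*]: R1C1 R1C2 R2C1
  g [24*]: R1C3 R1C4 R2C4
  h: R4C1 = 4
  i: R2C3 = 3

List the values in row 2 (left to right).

A is a freebie; hence R2C2 = 1.
Cage i is given, so R2C3 = 3.
Cage h is given; hence R4C1 = 4.
1 is placed in column 2, which forces R4C2 = 3.
3 is placed in column 3, so R4C3 = 1.
D is a freebie; hence R4C4 = 2.
Cage f has product 8; hence R1C1 = 1.
Cage f has product 8, which forces R1C2 = 4.
Cage g has product 24; hence R1C3 = 2.
Cage g needs product 24, which forces R1C4 = 3.
4 is placed in column 1; hence R2C1 = 2.
2 is placed in column 4, leaving R2C4 = 4.
Column 1 already has 1, which forces R3C1 = 3.
Column 2 now contains 4, which forces R3C2 = 2.
2 is placed in column 3, which forces R3C3 = 4.
3 is placed in column 4, so R3C4 = 1.
Filled in: 1 4 2 3 / 2 1 3 4 / 3 2 4 1 / 4 3 1 2.

2 1 3 4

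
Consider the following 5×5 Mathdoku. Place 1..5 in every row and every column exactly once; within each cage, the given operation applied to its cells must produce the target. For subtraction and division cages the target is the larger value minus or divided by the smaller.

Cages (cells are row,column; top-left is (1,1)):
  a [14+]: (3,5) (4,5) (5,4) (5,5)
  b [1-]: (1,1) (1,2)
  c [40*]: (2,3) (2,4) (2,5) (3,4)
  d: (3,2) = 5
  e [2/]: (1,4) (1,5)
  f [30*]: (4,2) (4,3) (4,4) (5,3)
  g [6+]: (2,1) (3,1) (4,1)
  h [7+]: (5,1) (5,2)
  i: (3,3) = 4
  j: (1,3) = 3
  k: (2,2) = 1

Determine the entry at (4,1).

1

Cage j is given, which forces (1,3) = 3.
Cage k is a single given cell, so (2,2) = 1.
Cage d is a single given cell, so (3,2) = 5.
I is a freebie, so (3,3) = 4.
Cage c has product 40, leaving (3,4) = 1.
Cage g needs sum 6, leaving (4,1) = 1.
Column 1 already has 1, which forces (1,1) = 5.
Cage b needs two cells with difference 1, leaving (1,2) = 4.
4 is placed in row 1, so (1,4) = 2.
2 is placed in row 1, so (1,5) = 1.
Cage f has product 30, leaving (5,3) = 1.
Cage h needs two cells with sum 7, which forces (5,1) = 4.
Cage h's pair has sum 7, which forces (5,2) = 3.
Row 5 now contains 3, so (5,4) = 5.
5 is placed in row 5, which forces (5,5) = 2.
Cage c has product 40; hence (2,3) = 2.
5 is placed in column 4, leaving (2,4) = 4.
The 4 cells of cage c must have product 40; hence (2,5) = 5.
Column 5 now contains 2; hence (3,5) = 3.
Column 2 now contains 3; hence (4,2) = 2.
Cage f needs product 30; hence (4,3) = 5.
5 is placed in column 4, so (4,4) = 3.
Cage a has sum 14, so (4,5) = 4.
Row 2 already has 2, so (2,1) = 3.
Row 3 already has 3, which forces (3,1) = 2.
Filled in: 5 4 3 2 1 / 3 1 2 4 5 / 2 5 4 1 3 / 1 2 5 3 4 / 4 3 1 5 2.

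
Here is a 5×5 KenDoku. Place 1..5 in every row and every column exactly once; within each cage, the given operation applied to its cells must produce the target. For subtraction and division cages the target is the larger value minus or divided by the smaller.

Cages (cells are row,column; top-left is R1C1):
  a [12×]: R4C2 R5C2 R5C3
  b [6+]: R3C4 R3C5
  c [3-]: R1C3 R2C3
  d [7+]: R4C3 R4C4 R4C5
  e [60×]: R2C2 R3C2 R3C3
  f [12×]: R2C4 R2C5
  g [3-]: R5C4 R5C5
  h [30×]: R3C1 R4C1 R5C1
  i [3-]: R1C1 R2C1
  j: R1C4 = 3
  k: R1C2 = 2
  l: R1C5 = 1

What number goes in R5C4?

Cage k is a single given cell, which forces R1C2 = 2.
J is a freebie, which forces R1C4 = 3.
Cage l is a single given cell; hence R1C5 = 1.
Column 4 already has 3; hence R2C4 = 4.
Row 2 already has 4, so R2C5 = 3.
Row 2 now contains 3, which forces R2C2 = 5.
Row 3 needs a 1, and only R3C4 is open for it.
Cage b's pair has sum 6, so R3C5 = 5.
Cage d needs sum 7, which forces R4C3 = 1.
Column 4 already has 1, leaving R4C4 = 2.
Cage d has sum 7, which forces R4C5 = 4.
Column 4 already has 2; hence R5C4 = 5.
Column 5 now contains 5, leaving R5C5 = 2.
Cage c's pair has difference 3, leaving R1C3 = 5.
1 is placed in column 3, so R2C3 = 2.
Cage h has product 30, leaving R3C1 = 2.
The 3 cells of cage h must have product 30; hence R4C1 = 5.
Row 4 now contains 4; hence R4C2 = 3.
Row 5 now contains 2, so R5C1 = 3.
Cage a has product 12, leaving R5C2 = 1.
The 3 cells of cage a must have product 12, so R5C3 = 4.
Row 1 now contains 5, so R1C1 = 4.
Row 2 already has 2; hence R2C1 = 1.
3 is placed in column 2, which forces R3C2 = 4.
Column 3 now contains 4, leaving R3C3 = 3.
The full grid is 4 2 5 3 1 / 1 5 2 4 3 / 2 4 3 1 5 / 5 3 1 2 4 / 3 1 4 5 2.

5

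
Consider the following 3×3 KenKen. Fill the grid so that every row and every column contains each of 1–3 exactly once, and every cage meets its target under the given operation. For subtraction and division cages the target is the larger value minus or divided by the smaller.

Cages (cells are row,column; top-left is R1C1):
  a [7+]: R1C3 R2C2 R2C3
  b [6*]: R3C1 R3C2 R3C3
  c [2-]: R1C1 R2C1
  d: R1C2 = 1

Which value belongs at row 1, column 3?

2

D is a freebie, which forces R1C2 = 1.
1 is placed in row 1; hence R1C1 = 3.
3 is placed in row 1, so R1C3 = 2.
The two cells of cage c must have difference 2; hence R2C1 = 1.
1 is placed in row 2, leaving R2C3 = 3.
1 is placed in column 1, leaving R3C1 = 2.
Row 3 already has 2, which forces R3C2 = 3.
3 is placed in column 3, which forces R3C3 = 1.
Row 2 already has 3, which forces R2C2 = 2.
Filled in: 3 1 2 / 1 2 3 / 2 3 1.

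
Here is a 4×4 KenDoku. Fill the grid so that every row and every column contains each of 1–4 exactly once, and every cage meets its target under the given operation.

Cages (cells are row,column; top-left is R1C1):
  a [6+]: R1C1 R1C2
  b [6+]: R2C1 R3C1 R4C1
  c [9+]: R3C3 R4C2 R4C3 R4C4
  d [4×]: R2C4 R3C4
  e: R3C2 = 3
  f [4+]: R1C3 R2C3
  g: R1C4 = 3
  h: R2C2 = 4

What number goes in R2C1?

2

G is a freebie; hence R1C4 = 3.
Cage h is given, leaving R2C2 = 4.
4 is placed in row 2; hence R2C4 = 1.
Cage e is a single given cell, which forces R3C2 = 3.
1 is placed in column 4, so R3C4 = 4.
Column 4 now contains 4, which forces R4C4 = 2.
The two cells of cage a must have sum 6; hence R1C1 = 4.
Column 2 now contains 4; hence R1C2 = 2.
3 is placed in row 1, so R1C3 = 1.
Row 2 now contains 1, leaving R2C3 = 3.
The 4 cells of cage c must have sum 9, so R3C3 = 2.
2 is placed in row 4, which forces R4C2 = 1.
The 4 cells of cage c must have sum 9, leaving R4C3 = 4.
Row 2 now contains 3, so R2C1 = 2.
Row 3 now contains 2, which forces R3C1 = 1.
Row 4 now contains 1, which forces R4C1 = 3.
Completed grid: 4 2 1 3 / 2 4 3 1 / 1 3 2 4 / 3 1 4 2.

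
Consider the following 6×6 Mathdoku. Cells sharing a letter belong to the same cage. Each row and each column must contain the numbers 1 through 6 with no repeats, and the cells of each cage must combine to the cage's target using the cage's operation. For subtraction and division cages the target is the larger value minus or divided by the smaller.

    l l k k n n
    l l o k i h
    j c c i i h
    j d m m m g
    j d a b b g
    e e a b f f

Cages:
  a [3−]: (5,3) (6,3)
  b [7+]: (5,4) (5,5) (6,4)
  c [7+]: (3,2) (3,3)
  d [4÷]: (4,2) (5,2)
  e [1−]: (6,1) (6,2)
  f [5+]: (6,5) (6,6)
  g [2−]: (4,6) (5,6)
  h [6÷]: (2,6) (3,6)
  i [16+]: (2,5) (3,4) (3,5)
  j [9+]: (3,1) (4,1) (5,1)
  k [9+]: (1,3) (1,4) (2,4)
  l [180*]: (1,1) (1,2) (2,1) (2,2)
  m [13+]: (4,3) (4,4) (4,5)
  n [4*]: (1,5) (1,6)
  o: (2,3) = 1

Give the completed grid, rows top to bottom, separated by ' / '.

5 6 2 3 1 4 / 3 2 1 4 5 6 / 2 3 4 5 6 1 / 1 4 5 6 2 3 / 6 1 3 2 4 5 / 4 5 6 1 3 2

Cage o is given, leaving (2,3) = 1.
Row 2 now contains 1; hence (2,6) = 6.
Column 6 already has 6; hence (3,6) = 1.
Cage n's pair has product 4, so (1,5) = 1.
Column 6 already has 1, which forces (1,6) = 4.
Row 2 already has 6, which forces (2,5) = 5.
Cage i has sum 16, leaving (3,4) = 5.
Cage i has sum 16, leaving (3,5) = 6.
Cage k has sum 9, which forces (2,4) = 4.
Row 3 needs a 2, and only (3,1) is open for it.
Column 1 already has 2; hence (2,1) = 3.
Cage l has product 180, which forces (2,2) = 2.
The only place for 2 in row 4 is (4,5).
The 3 cells of cage m must have sum 13, leaving (4,3) = 5.
Cage m needs sum 13; hence (4,4) = 6.
5 is placed in row 4, leaving (4,6) = 3.
Column 6 already has 3, so (5,6) = 5.
Column 5 now contains 2, which forces (6,5) = 3.
The two cells of cage f must have sum 5, leaving (6,6) = 2.
6 is placed in row 4, which forces (4,1) = 1.
Row 4 now contains 1; hence (4,2) = 4.
Cage j has sum 9, so (5,1) = 6.
Column 2 now contains 4, leaving (5,2) = 1.
The two cells of cage a must have difference 3, which forces (5,3) = 3.
The 3 cells of cage b must have sum 7, leaving (5,4) = 2.
Column 5 already has 3, leaving (5,5) = 4.
Row 6 now contains 2, which forces (6,3) = 6.
Row 6 now contains 2; hence (6,4) = 1.
Column 1 already has 6; hence (1,1) = 5.
Cage l needs product 180; hence (1,2) = 6.
Column 3 already has 3, which forces (1,3) = 2.
2 is placed in column 4, which forces (1,4) = 3.
Column 2 now contains 4, so (3,2) = 3.
Column 3 already has 3, which forces (3,3) = 4.
The two cells of cage e must have difference 1; hence (6,1) = 4.
6 is placed in row 6, leaving (6,2) = 5.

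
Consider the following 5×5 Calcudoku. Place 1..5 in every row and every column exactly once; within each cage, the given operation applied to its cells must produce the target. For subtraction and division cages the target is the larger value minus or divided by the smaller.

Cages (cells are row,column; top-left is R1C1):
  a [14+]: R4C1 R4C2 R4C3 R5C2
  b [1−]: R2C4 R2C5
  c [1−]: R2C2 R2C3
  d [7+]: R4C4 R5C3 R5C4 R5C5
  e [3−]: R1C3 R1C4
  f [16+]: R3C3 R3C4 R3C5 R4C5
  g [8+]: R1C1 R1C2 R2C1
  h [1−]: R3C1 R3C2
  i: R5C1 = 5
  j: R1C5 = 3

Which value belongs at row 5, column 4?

Cage j is a single given cell; hence R1C5 = 3.
The 4 cells of cage d must have sum 7; hence R4C4 = 1.
Cage i is a single given cell, so R5C1 = 5.
Row 5 needs a 4, and only R5C2 is open for it.
In row 4, 4 can only go at R4C5, so R4C5 = 4.
Cage f needs sum 16, which forces R3C5 = 5.
Row 2 needs a 4, and only R2C3 is open for it.
4 is placed in column 3, leaving R3C3 = 3.
Cage f needs sum 16, so R3C4 = 4.
Cage d needs sum 7; hence R5C4 = 3.
3 is placed in column 4, so R2C4 = 2.
Cage b needs two cells with difference 1, so R2C5 = 1.
Column 5 now contains 1, so R5C5 = 2.
Cage g has sum 8, leaving R1C1 = 4.
Cage g needs sum 8; hence R1C2 = 1.
Cage e's pair has difference 3; hence R1C3 = 2.
Column 4 already has 2, which forces R1C4 = 5.
Row 2 already has 1, so R2C1 = 3.
Row 2 already has 3, so R2C2 = 5.
Column 2 now contains 1; hence R3C2 = 2.
Column 1 already has 3, leaving R4C1 = 2.
2 is placed in column 2, leaving R4C2 = 3.
Column 3 now contains 2, which forces R4C3 = 5.
Row 5 already has 2, which forces R5C3 = 1.
Row 3 already has 2; hence R3C1 = 1.
The full grid is 4 1 2 5 3 / 3 5 4 2 1 / 1 2 3 4 5 / 2 3 5 1 4 / 5 4 1 3 2.

3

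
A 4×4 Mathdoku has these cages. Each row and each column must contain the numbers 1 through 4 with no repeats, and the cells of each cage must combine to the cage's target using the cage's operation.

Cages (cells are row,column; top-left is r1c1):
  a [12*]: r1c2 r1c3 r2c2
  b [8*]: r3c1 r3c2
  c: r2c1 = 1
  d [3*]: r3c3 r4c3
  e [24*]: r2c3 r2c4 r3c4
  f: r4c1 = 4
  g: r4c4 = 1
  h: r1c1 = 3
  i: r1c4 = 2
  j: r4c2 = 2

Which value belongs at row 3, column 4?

3

Cage h is a single given cell, which forces r1c1 = 3.
Cage i is given, leaving r1c4 = 2.
Cage c is given; hence r2c1 = 1.
F is a freebie, which forces r4c1 = 4.
J is a freebie, which forces r4c2 = 2.
G is a freebie, leaving r4c4 = 1.
The 3 cells of cage a must have product 12; hence r2c2 = 3.
Cage e needs product 24; hence r2c3 = 2.
Row 2 already has 3; hence r2c4 = 4.
4 is placed in column 1, leaving r3c1 = 2.
Column 2 now contains 2, so r3c2 = 4.
Cage d's pair has product 3, which forces r3c3 = 1.
4 is placed in column 4; hence r3c4 = 3.
Row 4 now contains 1, leaving r4c3 = 3.
4 is placed in column 2, which forces r1c2 = 1.
Column 3 already has 1, which forces r1c3 = 4.
Filled in: 3 1 4 2 / 1 3 2 4 / 2 4 1 3 / 4 2 3 1.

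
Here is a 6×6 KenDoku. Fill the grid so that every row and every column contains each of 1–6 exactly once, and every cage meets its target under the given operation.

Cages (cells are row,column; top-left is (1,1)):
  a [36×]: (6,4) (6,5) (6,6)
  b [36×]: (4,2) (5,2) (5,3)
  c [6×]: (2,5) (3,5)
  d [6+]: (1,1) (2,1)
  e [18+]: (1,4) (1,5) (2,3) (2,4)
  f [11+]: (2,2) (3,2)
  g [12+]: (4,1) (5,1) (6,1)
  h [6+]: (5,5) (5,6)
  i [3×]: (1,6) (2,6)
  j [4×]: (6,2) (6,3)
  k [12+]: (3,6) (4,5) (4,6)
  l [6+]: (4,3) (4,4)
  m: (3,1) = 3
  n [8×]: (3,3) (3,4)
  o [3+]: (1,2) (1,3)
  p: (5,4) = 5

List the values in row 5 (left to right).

Cage m is a single given cell; hence (3,1) = 3.
P is a freebie; hence (5,4) = 5.
The only place for 5 in row 6 is (6,1).
Row 1 needs a 5, and only (1,5) is open for it.
Row 1 needs a 6, and only (1,4) is open for it.
In row 1, 3 can only go at (1,6), so (1,6) = 3.
Column 6 now contains 3, leaving (2,6) = 1.
In row 1, 4 can only go at (1,1), so (1,1) = 4.
Column 1 now contains 4, leaving (2,1) = 2.
In row 2, 5 can only go at (2,2), so (2,2) = 5.
Column 2 now contains 5, leaving (3,2) = 6.
The only place for 6 in row 2 is (2,5).
The two cells of cage c must have product 6; hence (3,5) = 1.
Cage a has product 36, leaving (6,6) = 6.
Cage k needs sum 12; hence (4,5) = 3.
Column 5 already has 3, which forces (6,5) = 2.
Row 4 already has 3, which forces (4,2) = 2.
Cage b needs product 36, which forces (5,2) = 3.
The 3 cells of cage b must have product 36; hence (5,3) = 6.
Column 5 now contains 2; hence (5,5) = 4.
Cage h needs two cells with sum 6, so (5,6) = 2.
Row 6 already has 2, leaving (6,4) = 3.
Column 2 already has 2, which forces (1,2) = 1.
Cage o needs two cells with sum 3; hence (1,3) = 2.
Cage e has sum 18, leaving (2,3) = 3.
Column 4 now contains 3, so (2,4) = 4.
Column 3 already has 2; hence (3,3) = 4.
4 is placed in column 4, which forces (3,4) = 2.
Row 3 now contains 4, which forces (3,6) = 5.
Cage g needs sum 12, which forces (4,1) = 6.
The two cells of cage l must have sum 6, so (4,3) = 5.
Cage l's pair has sum 6; hence (4,4) = 1.
Column 6 now contains 5; hence (4,6) = 4.
Row 5 already has 6; hence (5,1) = 1.
Column 2 now contains 1, which forces (6,2) = 4.
4 is placed in column 3; hence (6,3) = 1.
Filled in: 4 1 2 6 5 3 / 2 5 3 4 6 1 / 3 6 4 2 1 5 / 6 2 5 1 3 4 / 1 3 6 5 4 2 / 5 4 1 3 2 6.

1 3 6 5 4 2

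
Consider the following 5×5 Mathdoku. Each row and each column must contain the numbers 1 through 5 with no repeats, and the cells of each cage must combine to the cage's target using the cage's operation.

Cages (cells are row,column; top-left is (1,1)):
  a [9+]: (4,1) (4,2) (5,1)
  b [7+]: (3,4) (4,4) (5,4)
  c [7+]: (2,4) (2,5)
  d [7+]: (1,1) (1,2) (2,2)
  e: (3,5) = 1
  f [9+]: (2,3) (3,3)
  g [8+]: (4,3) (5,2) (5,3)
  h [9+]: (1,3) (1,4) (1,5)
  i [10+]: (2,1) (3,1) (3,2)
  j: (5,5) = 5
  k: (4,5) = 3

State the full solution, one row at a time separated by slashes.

1 5 2 3 4 / 3 1 4 5 2 / 4 3 5 2 1 / 5 2 1 4 3 / 2 4 3 1 5

Cage e is given; hence (3,5) = 1.
Cage k is given, so (4,5) = 3.
Cage j is given, leaving (5,5) = 5.
In row 1, 5 can only go at (1,2), so (1,2) = 5.
The 3 cells of cage d must have sum 7, so (1,1) = 1.
The 3 cells of cage d must have sum 7, which forces (2,2) = 1.
The only place for 5 in column 4 is (2,4).
Row 2 already has 5, leaving (2,3) = 4.
Cage c needs two cells with sum 7, which forces (2,5) = 2.
Cage f's pair has sum 9, which forces (3,3) = 5.
2 is placed in column 5, leaving (1,5) = 4.
Row 2 already has 2; hence (2,1) = 3.
The 3 cells of cage i must have sum 10; hence (3,1) = 4.
The 3 cells of cage i must have sum 10; hence (3,2) = 3.
4 is placed in row 3; hence (3,4) = 2.
Cage g has sum 8, which forces (4,3) = 1.
1 is placed in row 4, leaving (4,4) = 4.
Column 1 now contains 3, which forces (5,1) = 2.
Cage g has sum 8, which forces (5,2) = 4.
Cage g needs sum 8, leaving (5,3) = 3.
Column 4 already has 4, leaving (5,4) = 1.
3 is placed in column 3, leaving (1,3) = 2.
2 is placed in column 4, so (1,4) = 3.
Column 1 already has 2; hence (4,1) = 5.
Row 4 now contains 4, which forces (4,2) = 2.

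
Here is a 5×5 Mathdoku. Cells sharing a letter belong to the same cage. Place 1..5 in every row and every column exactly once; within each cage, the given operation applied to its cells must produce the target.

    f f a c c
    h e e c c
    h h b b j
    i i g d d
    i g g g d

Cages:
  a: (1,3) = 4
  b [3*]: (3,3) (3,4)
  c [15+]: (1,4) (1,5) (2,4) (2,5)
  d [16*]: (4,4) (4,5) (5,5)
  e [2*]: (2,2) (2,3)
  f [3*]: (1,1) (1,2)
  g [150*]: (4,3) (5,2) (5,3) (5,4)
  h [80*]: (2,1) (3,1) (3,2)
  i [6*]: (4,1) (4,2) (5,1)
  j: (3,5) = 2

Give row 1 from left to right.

3 1 4 2 5

Cage a is given, leaving (1,3) = 4.
Cage h needs product 80, so (2,1) = 4.
The 3 cells of cage h must have product 80, so (3,1) = 5.
Cage h has product 80, so (3,2) = 4.
Cage j is a single given cell; hence (3,5) = 2.
The 4 cells of cage g must have product 150; hence (4,3) = 5.
Column 5 already has 2; hence (5,5) = 4.
Cage d has product 16, which forces (4,4) = 4.
Column 5 now contains 4; hence (4,5) = 1.
The 3 cells of cage i must have product 6, so (5,1) = 1.
1 is placed in column 1, leaving (1,1) = 3.
Cage f needs two cells with product 3; hence (1,2) = 1.
Row 1 now contains 3, which forces (1,5) = 5.
1 is placed in column 2, so (2,2) = 2.
Row 2 already has 2, leaving (2,3) = 1.
Row 2 already has 2; hence (2,4) = 5.
Column 5 now contains 5, leaving (2,5) = 3.
1 is placed in column 3, so (3,3) = 3.
Row 3 now contains 3, leaving (3,4) = 1.
Column 1 now contains 3, which forces (4,1) = 2.
Column 2 now contains 2, so (4,2) = 3.
3 is placed in column 2, so (5,2) = 5.
3 is placed in column 3, so (5,3) = 2.
Row 5 already has 2; hence (5,4) = 3.
Row 1 already has 5; hence (1,4) = 2.
The full grid is 3 1 4 2 5 / 4 2 1 5 3 / 5 4 3 1 2 / 2 3 5 4 1 / 1 5 2 3 4.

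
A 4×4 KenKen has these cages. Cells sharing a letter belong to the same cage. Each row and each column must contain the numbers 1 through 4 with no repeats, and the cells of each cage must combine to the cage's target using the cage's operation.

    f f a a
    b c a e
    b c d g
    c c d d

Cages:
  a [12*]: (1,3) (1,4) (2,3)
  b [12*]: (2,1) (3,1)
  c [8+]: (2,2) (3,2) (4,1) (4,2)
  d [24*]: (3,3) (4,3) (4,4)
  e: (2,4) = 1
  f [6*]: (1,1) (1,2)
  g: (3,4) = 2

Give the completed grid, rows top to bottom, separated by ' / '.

Cage e is a single given cell; hence (2,4) = 1.
Cage g is a single given cell, which forces (3,4) = 2.
Cage a has product 12, leaving (1,3) = 1.
The 3 cells of cage d must have product 24, leaving (4,3) = 2.
Cage c has sum 8, leaving (2,2) = 2.
Cage c needs sum 8, so (3,2) = 1.
Row 4 already has 2, leaving (4,1) = 1.
Cage c has sum 8, leaving (4,2) = 4.
Row 4 already has 4, so (4,4) = 3.
The two cells of cage f must have product 6, leaving (1,1) = 2.
Column 2 now contains 2; hence (1,2) = 3.
3 is placed in column 4, which forces (1,4) = 4.
Cage a needs product 12, so (2,3) = 3.
Cage d has product 24, so (3,3) = 4.
3 is placed in row 2; hence (2,1) = 4.
4 is placed in row 3, so (3,1) = 3.

2 3 1 4 / 4 2 3 1 / 3 1 4 2 / 1 4 2 3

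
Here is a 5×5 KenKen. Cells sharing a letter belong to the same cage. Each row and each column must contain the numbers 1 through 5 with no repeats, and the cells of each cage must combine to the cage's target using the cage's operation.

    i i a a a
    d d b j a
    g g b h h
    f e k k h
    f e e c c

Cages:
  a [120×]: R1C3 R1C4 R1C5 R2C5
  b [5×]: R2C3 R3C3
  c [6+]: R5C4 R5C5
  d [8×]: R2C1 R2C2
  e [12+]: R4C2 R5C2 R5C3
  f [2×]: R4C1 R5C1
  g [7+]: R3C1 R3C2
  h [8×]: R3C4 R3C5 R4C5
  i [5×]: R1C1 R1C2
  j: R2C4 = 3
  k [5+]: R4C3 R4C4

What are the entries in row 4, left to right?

1 5 3 2 4

Cage j is given; hence R2C4 = 3.
In row 2, 1 can only go at R2C3, so R2C3 = 1.
Column 3 already has 1, leaving R3C3 = 5.
Row 2 needs a 5, and only R2C5 is open for it.
The only place for 5 in row 4 is R4C2.
Cage i's pair has product 5, so R1C1 = 5.
Column 2 already has 5, leaving R1C2 = 1.
The only place for 3 in row 4 is R4C3.
Cage a has product 120; hence R1C5 = 3.
The two cells of cage k must have sum 5, so R4C4 = 2.
Cage e needs sum 12, leaving R5C2 = 3.
3 is placed in column 3, so R5C3 = 4.
4 is placed in row 5, leaving R5C4 = 5.
Column 3 now contains 4, leaving R1C3 = 2.
2 is placed in column 4, which forces R1C4 = 4.
Cage g's pair has sum 7; hence R3C1 = 3.
3 is placed in column 2, so R3C2 = 4.
Column 4 now contains 4, leaving R3C4 = 1.
The 3 cells of cage h must have product 8, so R3C5 = 2.
Row 4 now contains 2, which forces R4C1 = 1.
Row 4 already has 1, which forces R4C5 = 4.
The two cells of cage f must have product 2, which forces R5C1 = 2.
The two cells of cage c must have sum 6, leaving R5C5 = 1.
Column 1 already has 2, which forces R2C1 = 4.
4 is placed in column 2, so R2C2 = 2.
Filled in: 5 1 2 4 3 / 4 2 1 3 5 / 3 4 5 1 2 / 1 5 3 2 4 / 2 3 4 5 1.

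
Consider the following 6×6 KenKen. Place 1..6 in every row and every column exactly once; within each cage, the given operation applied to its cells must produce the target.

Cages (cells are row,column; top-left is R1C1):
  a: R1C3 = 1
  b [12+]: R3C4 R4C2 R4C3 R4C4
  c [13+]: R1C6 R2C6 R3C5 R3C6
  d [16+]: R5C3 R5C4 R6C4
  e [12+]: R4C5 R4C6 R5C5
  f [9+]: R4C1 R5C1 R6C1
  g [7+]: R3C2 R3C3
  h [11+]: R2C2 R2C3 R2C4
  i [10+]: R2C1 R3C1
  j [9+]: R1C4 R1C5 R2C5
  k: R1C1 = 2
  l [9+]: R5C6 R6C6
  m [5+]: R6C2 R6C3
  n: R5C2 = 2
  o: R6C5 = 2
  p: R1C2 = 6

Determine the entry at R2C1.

K is a freebie, which forces R1C1 = 2.
P is a freebie, which forces R1C2 = 6.
A is a freebie, leaving R1C3 = 1.
Cage n is given, so R5C2 = 2.
Cage o is a single given cell, which forces R6C5 = 2.
The 3 cells of cage j must have sum 9, leaving R2C5 = 1.
Cage m needs two cells with sum 5, leaving R6C2 = 1.
Cage m's pair has sum 5, which forces R6C3 = 4.
In row 1, 4 can only go at R1C6, so R1C6 = 4.
Row 5 needs a 1, and only R5C1 is open for it.
Cage c has sum 13, so R3C6 = 1.
In row 2, 3 can only go at R2C2, so R2C2 = 3.
Row 2 needs a 4, and only R2C1 is open for it.
Column 1 now contains 4; hence R3C1 = 6.
Row 3 already has 6, so R3C5 = 3.
Cage j has sum 9, leaving R1C4 = 3.
Column 5 already has 3, leaving R1C5 = 5.
The 4 cells of cage c must have sum 13, which forces R2C6 = 5.
Cage g's pair has sum 7, so R3C2 = 5.
Row 3 already has 3; hence R3C3 = 2.
Row 3 now contains 2, which forces R3C4 = 4.
Column 2 already has 5, which forces R4C2 = 4.
Column 4 already has 3, so R4C4 = 1.
4 is placed in row 4, leaving R4C5 = 6.
The 3 cells of cage e must have sum 12, which forces R4C6 = 2.
Column 4 now contains 4, leaving R5C4 = 6.
6 is placed in column 5, which forces R5C5 = 4.
Row 5 now contains 6, which forces R5C6 = 3.
6 is placed in column 4, so R6C4 = 5.
Column 6 now contains 3, which forces R6C6 = 6.
2 is placed in column 3; hence R2C3 = 6.
6 is placed in column 4, so R2C4 = 2.
Cage f needs sum 9, leaving R4C1 = 5.
Cage b has sum 12, which forces R4C3 = 3.
Row 5 now contains 6; hence R5C3 = 5.
Row 6 now contains 5, leaving R6C1 = 3.
The full grid is 2 6 1 3 5 4 / 4 3 6 2 1 5 / 6 5 2 4 3 1 / 5 4 3 1 6 2 / 1 2 5 6 4 3 / 3 1 4 5 2 6.

4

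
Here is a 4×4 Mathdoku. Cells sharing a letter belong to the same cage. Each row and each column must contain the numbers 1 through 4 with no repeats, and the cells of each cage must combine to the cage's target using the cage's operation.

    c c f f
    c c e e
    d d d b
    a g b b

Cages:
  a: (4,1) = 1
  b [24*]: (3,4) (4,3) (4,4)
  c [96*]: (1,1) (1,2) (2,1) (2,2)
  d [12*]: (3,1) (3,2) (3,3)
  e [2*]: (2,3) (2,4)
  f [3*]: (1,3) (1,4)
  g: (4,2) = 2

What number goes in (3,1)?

3

A is a freebie, which forces (4,1) = 1.
Cage g is a single given cell; hence (4,2) = 2.
The 3 cells of cage b must have product 24; hence (3,4) = 2.
Cage e's pair has product 2; hence (2,3) = 2.
2 is placed in column 4, which forces (2,4) = 1.
Cage c has product 96; hence (1,1) = 2.
Cage c has product 96, leaving (1,2) = 4.
Cage f needs two cells with product 3, leaving (1,3) = 1.
1 is placed in column 4, which forces (1,4) = 3.
Row 2 already has 2, leaving (2,1) = 4.
Cage c has product 96, which forces (2,2) = 3.
Column 1 already has 4, leaving (3,1) = 3.
3 is placed in column 2; hence (3,2) = 1.
3 is placed in row 3, which forces (3,3) = 4.
Column 3 already has 4; hence (4,3) = 3.
Column 4 already has 3, which forces (4,4) = 4.
The full grid is 2 4 1 3 / 4 3 2 1 / 3 1 4 2 / 1 2 3 4.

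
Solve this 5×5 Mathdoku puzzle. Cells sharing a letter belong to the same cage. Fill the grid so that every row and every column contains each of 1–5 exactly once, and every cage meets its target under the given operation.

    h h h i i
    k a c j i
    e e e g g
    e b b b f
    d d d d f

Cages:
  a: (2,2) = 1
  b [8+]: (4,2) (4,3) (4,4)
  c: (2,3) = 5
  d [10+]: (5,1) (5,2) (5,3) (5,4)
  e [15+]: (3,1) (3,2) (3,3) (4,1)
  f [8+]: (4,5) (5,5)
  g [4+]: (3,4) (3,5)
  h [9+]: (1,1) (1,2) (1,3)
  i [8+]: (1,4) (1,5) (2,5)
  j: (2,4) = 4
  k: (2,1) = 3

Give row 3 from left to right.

5 4 2 3 1

K is a freebie; hence (2,1) = 3.
Cage a is a single given cell, leaving (2,2) = 1.
C is a freebie, so (2,3) = 5.
Cage j is given, leaving (2,4) = 4.
Row 2 already has 4, so (2,5) = 2.
In row 5, 5 can only go at (5,5), so (5,5) = 5.
Column 5 already has 5, so (4,5) = 3.
Cage g's pair has sum 4; hence (3,4) = 3.
Column 5 already has 3, so (3,5) = 1.
Cage i needs sum 8, so (1,4) = 2.
Column 5 already has 1; hence (1,5) = 4.
Cage e needs sum 15, so (4,1) = 4.
Column 4 now contains 2, so (5,4) = 1.
Cage b has sum 8, leaving (4,2) = 2.
The 3 cells of cage b must have sum 8, so (4,3) = 1.
Column 4 already has 1, so (4,4) = 5.
Row 5 now contains 1; hence (5,1) = 2.
Cage h needs sum 9, which forces (1,1) = 1.
Cage h needs sum 9, leaving (1,2) = 5.
1 is placed in column 3, which forces (1,3) = 3.
Column 1 already has 2, leaving (3,1) = 5.
The 4 cells of cage e must have sum 15, leaving (3,2) = 4.
Cage e has sum 15; hence (3,3) = 2.
4 is placed in column 2; hence (5,2) = 3.
Column 3 now contains 3, which forces (5,3) = 4.
Filled in: 1 5 3 2 4 / 3 1 5 4 2 / 5 4 2 3 1 / 4 2 1 5 3 / 2 3 4 1 5.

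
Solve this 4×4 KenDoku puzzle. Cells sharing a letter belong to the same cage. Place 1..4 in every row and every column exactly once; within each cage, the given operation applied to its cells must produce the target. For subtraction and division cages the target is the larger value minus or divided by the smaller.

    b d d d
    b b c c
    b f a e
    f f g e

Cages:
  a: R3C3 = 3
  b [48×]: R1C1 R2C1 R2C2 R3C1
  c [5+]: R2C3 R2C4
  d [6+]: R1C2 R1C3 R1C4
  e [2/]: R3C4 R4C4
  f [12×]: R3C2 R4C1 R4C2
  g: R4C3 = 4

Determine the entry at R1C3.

2

Cage a is given, which forces R3C3 = 3.
G is a freebie; hence R4C3 = 4.
The only place for 4 in row 1 is R1C1.
The 4 cells of cage b must have product 48, which forces R2C1 = 3.
Row 2 now contains 3, so R2C4 = 4.
Row 2 now contains 4, which forces R2C2 = 2.
Cage c needs two cells with sum 5, leaving R2C3 = 1.
Cage b needs product 48, which forces R3C1 = 2.
Column 2 already has 2, which forces R3C2 = 4.
Row 3 now contains 2, so R3C4 = 1.
Column 1 already has 2, so R4C1 = 1.
Cage f needs product 12, which forces R4C2 = 3.
Column 4 now contains 1, so R4C4 = 2.
Column 2 now contains 3; hence R1C2 = 1.
Column 3 now contains 1; hence R1C3 = 2.
Column 4 already has 2, which forces R1C4 = 3.
The full grid is 4 1 2 3 / 3 2 1 4 / 2 4 3 1 / 1 3 4 2.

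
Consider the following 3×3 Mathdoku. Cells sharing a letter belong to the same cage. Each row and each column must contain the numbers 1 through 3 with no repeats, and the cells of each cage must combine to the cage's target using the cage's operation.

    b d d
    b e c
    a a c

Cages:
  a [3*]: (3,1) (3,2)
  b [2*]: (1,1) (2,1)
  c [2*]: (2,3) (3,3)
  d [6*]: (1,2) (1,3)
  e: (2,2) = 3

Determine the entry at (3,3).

2

Cage e is a single given cell, so (2,2) = 3.
Column 2 now contains 3; hence (3,2) = 1.
Row 3 already has 1, so (3,3) = 2.
Column 2 now contains 3; hence (1,2) = 2.
2 is placed in column 3, so (1,3) = 3.
2 is placed in column 3, leaving (2,3) = 1.
Row 3 already has 1; hence (3,1) = 3.
2 is placed in row 1, leaving (1,1) = 1.
Row 2 now contains 1, so (2,1) = 2.
The full grid is 1 2 3 / 2 3 1 / 3 1 2.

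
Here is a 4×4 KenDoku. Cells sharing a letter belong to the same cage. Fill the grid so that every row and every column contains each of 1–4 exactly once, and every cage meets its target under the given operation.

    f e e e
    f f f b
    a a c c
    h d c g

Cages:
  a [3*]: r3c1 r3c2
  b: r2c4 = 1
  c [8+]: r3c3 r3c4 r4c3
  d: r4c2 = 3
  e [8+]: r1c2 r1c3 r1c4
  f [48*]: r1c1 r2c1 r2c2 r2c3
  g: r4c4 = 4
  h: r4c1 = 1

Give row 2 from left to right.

B is a freebie, leaving r2c4 = 1.
Cage h is given, which forces r4c1 = 1.
D is a freebie, which forces r4c2 = 3.
Cage g is given; hence r4c4 = 4.
Cage f needs product 48, so r1c1 = 2.
Column 4 already has 4, leaving r1c4 = 3.
Column 1 already has 1, which forces r3c1 = 3.
3 is placed in column 2, so r3c2 = 1.
Cage c has sum 8, leaving r3c3 = 4.
The 3 cells of cage c must have sum 8, which forces r3c4 = 2.
Row 4 already has 4, leaving r4c3 = 2.
Column 2 already has 1, leaving r1c2 = 4.
4 is placed in column 3, which forces r1c3 = 1.
3 is placed in column 1; hence r2c1 = 4.
Cage f has product 48, which forces r2c2 = 2.
Column 3 already has 2, so r2c3 = 3.
Completed grid: 2 4 1 3 / 4 2 3 1 / 3 1 4 2 / 1 3 2 4.

4 2 3 1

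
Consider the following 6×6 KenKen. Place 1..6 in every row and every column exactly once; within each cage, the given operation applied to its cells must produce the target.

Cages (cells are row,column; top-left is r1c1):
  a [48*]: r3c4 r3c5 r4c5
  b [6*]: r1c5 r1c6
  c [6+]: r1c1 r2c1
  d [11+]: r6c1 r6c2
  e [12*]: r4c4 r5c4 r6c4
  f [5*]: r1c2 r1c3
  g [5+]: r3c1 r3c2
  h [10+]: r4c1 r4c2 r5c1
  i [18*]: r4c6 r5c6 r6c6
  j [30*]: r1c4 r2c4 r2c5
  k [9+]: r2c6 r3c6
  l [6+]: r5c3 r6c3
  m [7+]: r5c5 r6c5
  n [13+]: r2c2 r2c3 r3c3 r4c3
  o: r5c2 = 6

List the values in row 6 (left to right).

Cage o is a single given cell, leaving r5c2 = 6.
Column 2 already has 6, leaving r6c2 = 5.
Column 2 now contains 5, leaving r1c2 = 1.
Cage f's pair has product 5, which forces r1c3 = 5.
Row 6 now contains 5, leaving r6c1 = 6.
Cage i has product 18; hence r4c6 = 6.
In row 1, 4 can only go at r1c1, so r1c1 = 4.
Column 1 already has 4, leaving r2c1 = 2.
The only place for 6 in row 1 is r1c4.
In row 2, 6 can only go at r2c3, so r2c3 = 6.
Row 2 needs a 3, and only r2c2 is open for it.
In row 2, 4 can only go at r2c6, so r2c6 = 4.
Column 6 now contains 4, so r3c6 = 5.
Row 3 needs a 6, and only r3c5 is open for it.
In row 4, 5 can only go at r4c1, so r4c1 = 5.
In row 5, 2 can only go at r5c3, so r5c3 = 2.
Column 3 now contains 2; hence r6c3 = 4.
Row 5 needs a 5, and only r5c5 is open for it.
The 3 cells of cage j must have product 30, so r2c4 = 5.
Column 5 already has 5, leaving r2c5 = 1.
Cage m's pair has sum 7; hence r6c5 = 2.
2 is placed in column 5, so r1c5 = 3.
Cage b's pair has product 6, which forces r1c6 = 2.
Cage a needs product 48, leaving r3c4 = 2.
2 is placed in column 5, so r4c5 = 4.
Cage g needs two cells with sum 5, so r3c1 = 1.
2 is placed in row 3, which forces r3c2 = 4.
Row 3 now contains 1, which forces r3c3 = 3.
Row 4 now contains 4, which forces r4c2 = 2.
Column 3 now contains 3, so r4c3 = 1.
Row 4 now contains 1, so r4c4 = 3.
The 3 cells of cage h must have sum 10, so r5c1 = 3.
Cage e needs product 12, which forces r5c4 = 4.
3 is placed in row 5, leaving r5c6 = 1.
3 is placed in column 4, so r6c4 = 1.
1 is placed in column 6, so r6c6 = 3.
Filled in: 4 1 5 6 3 2 / 2 3 6 5 1 4 / 1 4 3 2 6 5 / 5 2 1 3 4 6 / 3 6 2 4 5 1 / 6 5 4 1 2 3.

6 5 4 1 2 3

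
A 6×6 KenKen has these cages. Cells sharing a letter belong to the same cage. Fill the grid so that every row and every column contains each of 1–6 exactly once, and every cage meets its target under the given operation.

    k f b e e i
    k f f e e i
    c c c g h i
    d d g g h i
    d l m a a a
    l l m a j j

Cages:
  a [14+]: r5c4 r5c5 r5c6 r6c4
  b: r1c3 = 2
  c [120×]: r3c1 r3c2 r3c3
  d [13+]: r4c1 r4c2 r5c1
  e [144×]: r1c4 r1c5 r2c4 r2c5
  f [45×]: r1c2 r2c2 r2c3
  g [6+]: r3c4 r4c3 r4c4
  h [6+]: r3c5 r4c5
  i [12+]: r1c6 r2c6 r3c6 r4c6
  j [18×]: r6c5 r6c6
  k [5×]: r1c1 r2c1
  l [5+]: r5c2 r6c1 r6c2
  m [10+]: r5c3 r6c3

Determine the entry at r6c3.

Cage f needs product 45; hence r1c2 = 3.
Cage b is a single given cell, so r1c3 = 2.
The 3 cells of cage f must have product 45, leaving r2c2 = 5.
Cage f has product 45, so r2c3 = 3.
Column 3 now contains 3, so r4c3 = 1.
3 is placed in column 2; hence r6c2 = 1.
Cage k's pair has product 5, so r1c1 = 5.
Row 2 now contains 5; hence r2c1 = 1.
Column 2 already has 1, which forces r5c2 = 2.
Row 6 now contains 1, leaving r6c1 = 2.
Cage c needs product 120, which forces r3c3 = 5.
In row 1, 4 can only go at r1c6, so r1c6 = 4.
Cage i has sum 12, leaving r2c6 = 2.
The 4 cells of cage i must have sum 12, which forces r3c6 = 1.
Cage i has sum 12, so r4c6 = 5.
In row 3, 3 can only go at r3c4, so r3c4 = 3.
Column 4 already has 3; hence r4c4 = 2.
Row 4 already has 2, so r4c5 = 4.
Cage e needs product 144, which forces r1c4 = 6.
Cage e has product 144, leaving r1c5 = 1.
Cage e needs product 144; hence r2c4 = 4.
Column 5 already has 4, which forces r2c5 = 6.
Column 5 already has 4, so r3c5 = 2.
Cage d has sum 13, which forces r4c1 = 3.
Row 4 now contains 4, leaving r4c2 = 6.
Cage d has sum 13, so r5c1 = 4.
4 is placed in row 5, leaving r5c3 = 6.
4 is placed in column 4, leaving r5c4 = 1.
Row 5 already has 6, leaving r5c6 = 3.
Column 3 already has 6; hence r6c3 = 4.
4 is placed in column 4, leaving r6c4 = 5.
6 is placed in column 5; hence r6c5 = 3.
3 is placed in column 6, so r6c6 = 6.
Column 1 already has 4, so r3c1 = 6.
Column 2 already has 6; hence r3c2 = 4.
Row 5 already has 3, so r5c5 = 5.
Filled in: 5 3 2 6 1 4 / 1 5 3 4 6 2 / 6 4 5 3 2 1 / 3 6 1 2 4 5 / 4 2 6 1 5 3 / 2 1 4 5 3 6.

4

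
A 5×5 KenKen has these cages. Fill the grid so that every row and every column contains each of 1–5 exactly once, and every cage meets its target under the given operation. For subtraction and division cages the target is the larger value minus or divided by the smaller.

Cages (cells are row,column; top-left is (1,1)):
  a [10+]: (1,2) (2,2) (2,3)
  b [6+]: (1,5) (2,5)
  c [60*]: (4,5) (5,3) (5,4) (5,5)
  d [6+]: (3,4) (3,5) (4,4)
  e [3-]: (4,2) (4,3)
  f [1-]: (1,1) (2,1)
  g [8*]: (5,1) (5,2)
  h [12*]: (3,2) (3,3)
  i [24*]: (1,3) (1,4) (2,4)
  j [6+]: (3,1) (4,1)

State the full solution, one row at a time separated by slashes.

2 1 3 4 5 / 3 4 5 2 1 / 5 3 4 1 2 / 1 5 2 3 4 / 4 2 1 5 3

Row 3 needs a 5, and only (3,1) is open for it.
Cage j needs two cells with sum 6, so (4,1) = 1.
The only place for 4 in row 4 is (4,5).
In row 4, 3 can only go at (4,4), so (4,4) = 3.
The 3 cells of cage i must have product 24, so (1,3) = 3.
Column 3 already has 3; hence (3,3) = 4.
Cage f needs two cells with difference 1, so (2,1) = 3.
4 is placed in row 3, leaving (3,2) = 3.
The 4 cells of cage c must have product 60, leaving (5,5) = 3.
Row 2 needs a 2, and only (2,4) is open for it.
Column 4 already has 2, leaving (1,4) = 4.
Column 4 already has 2, so (3,4) = 1.
The 3 cells of cage d must have sum 6, which forces (3,5) = 2.
1 is placed in column 4, leaving (5,4) = 5.
Row 1 already has 4; hence (1,1) = 2.
The 3 cells of cage a must have sum 10; hence (2,2) = 4.
Column 1 now contains 2, leaving (5,1) = 4.
Column 2 now contains 4, which forces (5,2) = 2.
Row 5 now contains 5; hence (5,3) = 1.
Cage a needs sum 10, leaving (1,2) = 1.
Row 1 now contains 1, so (1,5) = 5.
1 is placed in column 3; hence (2,3) = 5.
5 is placed in column 5, which forces (2,5) = 1.
Column 2 now contains 2, leaving (4,2) = 5.
Cage e needs two cells with difference 3, leaving (4,3) = 2.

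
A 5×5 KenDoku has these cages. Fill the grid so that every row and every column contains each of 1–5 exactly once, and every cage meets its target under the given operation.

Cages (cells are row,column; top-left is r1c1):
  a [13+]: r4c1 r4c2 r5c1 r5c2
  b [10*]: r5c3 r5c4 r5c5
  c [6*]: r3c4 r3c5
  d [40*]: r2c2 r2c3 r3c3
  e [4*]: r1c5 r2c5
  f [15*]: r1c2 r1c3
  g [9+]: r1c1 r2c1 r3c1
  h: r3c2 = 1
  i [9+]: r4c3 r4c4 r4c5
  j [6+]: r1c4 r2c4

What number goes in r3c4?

Cage h is a single given cell, so r3c2 = 1.
Row 2 needs a 3, and only r2c1 is open for it.
Row 5 needs a 3, and only r5c2 is open for it.
Column 2 now contains 3, so r1c2 = 5.
Cage f needs two cells with product 15; hence r1c3 = 3.
Column 2 now contains 5; hence r4c2 = 4.
Column 2 now contains 4; hence r2c2 = 2.
The only place for 1 in row 2 is r2c5.
Column 5 already has 1; hence r1c5 = 4.
Row 4 needs a 2, and only r4c1 is open for it.
2 is placed in column 1; hence r1c1 = 1.
1 is placed in row 1, which forces r1c4 = 2.
The 3 cells of cage g must have sum 9; hence r3c1 = 5.
Row 3 now contains 5, so r3c3 = 4.
2 is placed in column 4, leaving r3c4 = 3.
Row 3 now contains 3, so r3c5 = 2.
Cage a needs sum 13; hence r5c1 = 4.
2 is placed in column 5, so r5c5 = 5.
4 is placed in column 3, so r2c3 = 5.
Cage j's pair has sum 6, so r2c4 = 4.
Column 3 already has 5, which forces r4c3 = 1.
1 is placed in row 4; hence r4c4 = 5.
5 is placed in column 5, which forces r4c5 = 3.
Cage b needs product 10, so r5c3 = 2.
Row 5 now contains 5; hence r5c4 = 1.
Completed grid: 1 5 3 2 4 / 3 2 5 4 1 / 5 1 4 3 2 / 2 4 1 5 3 / 4 3 2 1 5.

3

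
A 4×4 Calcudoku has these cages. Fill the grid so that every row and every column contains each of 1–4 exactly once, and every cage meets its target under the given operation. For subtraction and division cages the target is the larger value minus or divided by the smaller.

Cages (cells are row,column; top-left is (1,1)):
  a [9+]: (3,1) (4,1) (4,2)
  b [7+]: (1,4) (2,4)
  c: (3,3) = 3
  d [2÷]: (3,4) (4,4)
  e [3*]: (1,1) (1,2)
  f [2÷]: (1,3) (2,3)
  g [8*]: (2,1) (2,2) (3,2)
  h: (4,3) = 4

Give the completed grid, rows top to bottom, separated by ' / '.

1 3 2 4 / 2 4 1 3 / 4 1 3 2 / 3 2 4 1

Cage c is a single given cell, so (3,3) = 3.
H is a freebie; hence (4,3) = 4.
The 3 cells of cage a must have sum 9, which forces (3,1) = 4.
Cage g has product 8; hence (2,2) = 4.
4 is placed in row 2, leaving (2,4) = 3.
Column 4 already has 3; hence (1,4) = 4.
Row 1 needs a 2, and only (1,3) is open for it.
2 is placed in column 3, leaving (2,3) = 1.
Row 2 now contains 1; hence (2,1) = 2.
Cage g has product 8; hence (3,2) = 1.
Row 3 already has 1, leaving (3,4) = 2.
2 is placed in column 1, so (4,1) = 3.
3 is placed in row 4, which forces (4,2) = 2.
2 is placed in column 4, which forces (4,4) = 1.
Column 1 now contains 3, so (1,1) = 1.
Column 2 already has 1, so (1,2) = 3.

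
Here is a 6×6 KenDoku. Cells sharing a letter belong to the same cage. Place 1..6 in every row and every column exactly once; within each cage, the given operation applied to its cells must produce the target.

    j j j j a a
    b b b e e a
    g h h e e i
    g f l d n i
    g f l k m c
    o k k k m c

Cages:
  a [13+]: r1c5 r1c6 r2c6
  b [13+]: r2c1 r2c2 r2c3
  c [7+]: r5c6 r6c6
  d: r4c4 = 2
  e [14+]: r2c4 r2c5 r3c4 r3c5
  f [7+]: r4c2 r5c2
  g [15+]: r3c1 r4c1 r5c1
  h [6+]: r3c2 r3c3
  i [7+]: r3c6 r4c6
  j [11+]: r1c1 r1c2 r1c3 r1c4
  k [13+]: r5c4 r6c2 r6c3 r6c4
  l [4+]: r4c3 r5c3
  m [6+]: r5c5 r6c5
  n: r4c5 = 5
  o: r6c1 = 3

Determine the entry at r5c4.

Cage d is given, leaving r4c4 = 2.
Cage n is a single given cell, leaving r4c5 = 5.
Cage o is a single given cell, which forces r6c1 = 3.
In column 1, 1 can only go at r1c1, so r1c1 = 1.
Column 1 needs a 2, and only r2c1 is open for it.
The only place for 4 in row 1 is r1c6.
Cage a needs sum 13, leaving r1c5 = 6.
4 is placed in column 6, which forces r2c6 = 3.
The 4 cells of cage e must have sum 14, leaving r2c4 = 4.
Row 2 now contains 3, so r2c5 = 1.
Cage e needs sum 14, which forces r3c4 = 6.
Cage e has sum 14, so r3c5 = 3.
6 is placed in row 3, so r3c6 = 1.
1 is placed in column 6, leaving r4c6 = 6.
Cage g needs sum 15, which forces r3c1 = 5.
Row 4 now contains 6; hence r4c1 = 4.
Cage g has sum 15, so r5c1 = 6.
The two cells of cage f must have sum 7, leaving r4c2 = 3.
3 is placed in row 4, which forces r4c3 = 1.
Cage f needs two cells with sum 7, so r5c2 = 4.
Column 3 already has 1, which forces r5c3 = 3.
Row 5 already has 4, so r5c5 = 2.
Row 5 now contains 2, which forces r5c6 = 5.
2 is placed in column 5, leaving r6c5 = 4.
5 is placed in column 6, which forces r6c6 = 2.
Cage j has sum 11, which forces r1c4 = 3.
4 is placed in column 2, so r3c2 = 2.
Cage h needs two cells with sum 6, leaving r3c3 = 4.
5 is placed in row 5, leaving r5c4 = 1.
Cage k needs sum 13; hence r6c2 = 1.
The 4 cells of cage k must have sum 13, which forces r6c3 = 6.
Cage k needs sum 13, leaving r6c4 = 5.
Column 2 already has 2, which forces r1c2 = 5.
Cage j needs sum 11, so r1c3 = 2.
Cage b has sum 13; hence r2c2 = 6.
6 is placed in column 3, which forces r2c3 = 5.
Completed grid: 1 5 2 3 6 4 / 2 6 5 4 1 3 / 5 2 4 6 3 1 / 4 3 1 2 5 6 / 6 4 3 1 2 5 / 3 1 6 5 4 2.

1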